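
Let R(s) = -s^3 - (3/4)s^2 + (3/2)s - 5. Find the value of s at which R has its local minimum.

-1

Critical points: R'(s) = -3s^2 - (3/2)s + 3/2 vanishes at s = -1, 1/2.
Since R''(s) = -6s - 3/2, we get R''(-1) = 9/2 > 0 ⇒ local minimum; R''(1/2) = -9/2 < 0 ⇒ local maximum.
So the local minimum value is R(-1) = -25/4.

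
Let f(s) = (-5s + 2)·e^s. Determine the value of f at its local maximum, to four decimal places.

By the product rule, f'(s) = (-5s - 3)·e^s. Since e^s > 0, the only critical point is s = -3/5.
f''(-3/5) has the same sign as -5 < 0, so this is a local maximum.
f(-3/5) = (5)·e^(-3/5) ≈ 2.7441.

2.7441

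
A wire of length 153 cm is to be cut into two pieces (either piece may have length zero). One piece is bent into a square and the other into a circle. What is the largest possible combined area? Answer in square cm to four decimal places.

1862.8290

Let x be the length used for the square. Square side x/4; circle radius (153−x)/(2π).
A(x) = (x/4)² + π·((153−x)/(2π))² = x²/16 + (153−x)²/(4π) for 0 ≤ x ≤ 153. A'(x) = x/8 − (153−x)/(2π) = 0 gives x = 4·153/(π+4) ≈ 85.6952.
A'' > 0, so the interior critical point is a minimum; the maximum is at an endpoint. A(0) = 1862.8290 and A(153) = 1463.0625, so the largest area is 1862.8290.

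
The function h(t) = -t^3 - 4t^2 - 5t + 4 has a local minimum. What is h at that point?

158/27

Critical points: h'(t) = -3t^2 - 8t - 5 vanishes at t = -5/3, -1.
h''(t) = -6t - 8. h''(-5/3) = 2 > 0 ⇒ local minimum; h''(-1) = -2 < 0 ⇒ local maximum.
Thus h has its local minimum at t = -5/3, with value 158/27.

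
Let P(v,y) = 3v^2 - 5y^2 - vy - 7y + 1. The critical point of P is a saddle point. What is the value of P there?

∂P/∂v = 6v - y = 0 and ∂P/∂y = -v - 10y - 7 = 0, so (v, y) = (-7/61, -42/61).
The Hessian has P_{vv} = 6, P_{yy} = -10, P_{vy} = -1, giving D = -61 < 0, so the point is a saddle point.
P(-7/61, -42/61) = 208/61.

208/61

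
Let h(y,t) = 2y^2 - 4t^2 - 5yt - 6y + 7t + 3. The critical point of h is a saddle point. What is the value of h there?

-85/57

∂h/∂y = 4y - 5t - 6 = 0 and ∂h/∂t = -5y - 8t + 7 = 0, so (y, t) = (83/57, -2/57).
The Hessian has h_{yy} = 4, h_{tt} = -8, h_{yt} = -5, giving D = -57 < 0, so the point is a saddle point.
h(83/57, -2/57) = -85/57.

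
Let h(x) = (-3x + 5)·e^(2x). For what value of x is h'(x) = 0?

Differentiating with the product rule gives h'(x) = (-6x + 7)·e^(2x). Since e^(2x) > 0, the only critical point is x = 7/6.
h''(7/6) has the same sign as -6 < 0, so this is a local maximum.
h(7/6) = (3/2)·e^(7/3) ≈ 15.4684.

7/6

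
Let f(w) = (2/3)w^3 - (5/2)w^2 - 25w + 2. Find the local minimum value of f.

Critical points: f'(w) = 2w^2 - 5w - 25 vanishes at w = -5/2, 5.
Second-derivative test with f''(w) = 4w - 5: f''(-5/2) = -15 < 0 ⇒ local maximum; f''(5) = 15 > 0 ⇒ local minimum.
So the local minimum value is f(5) = -613/6.

-613/6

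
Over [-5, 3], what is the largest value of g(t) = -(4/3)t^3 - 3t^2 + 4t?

215/3

The derivative is -4t^2 - 6t + 4, which vanishes at t = -2 and t = 1/2.
Compare values at every candidate in [-5, 3]: g(-5) = 215/3, g(-2) = -28/3, g(1/2) = 13/12, g(3) = -51.
The maximum over the interval is 215/3, attained at t = -5.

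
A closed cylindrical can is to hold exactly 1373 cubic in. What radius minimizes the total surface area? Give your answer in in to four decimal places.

With radius r and height h, πr²h = 1373 so h = 1373/(πr²), and S(r) = 2πr² + 2πrh = 2πr² + 2·1373/r.
S'(r) = 4πr − 2·1373/r² = 0 ⇒ r³ = 1373/(2π), so r ≈ 6.0232 and h = 2r ≈ 12.0465.
S''(r) = 4π + 4·1373/r³ > 0, so this is the minimum; S ≈ 683.8511.

6.0232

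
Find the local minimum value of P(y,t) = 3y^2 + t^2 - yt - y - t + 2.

17/11

∂P/∂y = 6y - t - 1 = 0 and ∂P/∂t = -y + 2t - 1 = 0, so (y, t) = (3/11, 7/11).
The Hessian has P_{yy} = 6, P_{tt} = 2, P_{yt} = -1, giving D = 11 > 0 with P_{yy} > 0, so the point is a local minimum.
P(3/11, 7/11) = 17/11.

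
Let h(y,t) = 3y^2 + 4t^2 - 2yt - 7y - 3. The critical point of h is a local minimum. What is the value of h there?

-82/11

∂h/∂y = 6y - 2t - 7 = 0 and ∂h/∂t = -2y + 8t = 0, so (y, t) = (14/11, 7/22).
The Hessian has h_{yy} = 6, h_{tt} = 8, h_{yt} = -2, giving D = 44 > 0 with h_{yy} > 0, so the point is a local minimum.
h(14/11, 7/22) = -82/11.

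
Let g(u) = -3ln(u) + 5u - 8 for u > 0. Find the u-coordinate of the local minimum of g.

g'(u) = -3/u + 5 = 0 gives u = 3/5.
g''(u) = 3/u², which is positive for u > 0, so this is a local minimum.
g(3/5) = -3·ln(3/5) + 3 - 8 ≈ -3.4675.

3/5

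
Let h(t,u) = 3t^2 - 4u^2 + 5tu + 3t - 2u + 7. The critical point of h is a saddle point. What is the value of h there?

517/73

∂h/∂t = 6t + 5u + 3 = 0 and ∂h/∂u = 5t - 8u - 2 = 0, so (t, u) = (-14/73, -27/73).
The Hessian has h_{tt} = 6, h_{uu} = -8, h_{tu} = 5, giving D = -73 < 0, so the point is a saddle point.
h(-14/73, -27/73) = 517/73.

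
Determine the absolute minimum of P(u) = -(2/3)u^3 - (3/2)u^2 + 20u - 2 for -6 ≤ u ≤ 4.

-190/3

The derivative is -2u^2 - 3u + 20, which vanishes at u = -4 and u = 5/2.
Compare values at every candidate in [-6, 4]: P(-6) = -32, P(-4) = -190/3, P(5/2) = 677/24, P(4) = 34/3.
Hence the absolute minimum is -190/3 at u = -4.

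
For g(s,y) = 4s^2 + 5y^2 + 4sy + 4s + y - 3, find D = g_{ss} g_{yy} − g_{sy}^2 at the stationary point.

64

∂g/∂s = 8s + 4y + 4 = 0 and ∂g/∂y = 4s + 10y + 1 = 0, so (s, y) = (-9/16, 1/8).
The Hessian has g_{ss} = 8, g_{yy} = 10, g_{sy} = 4, giving D = 64 > 0 with g_{ss} > 0, so the point is a local minimum.
D = (8)·(10) − (4)^2 = 64.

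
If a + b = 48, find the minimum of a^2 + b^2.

With a + b = 48, a^2 + b^2 = a^2 + (48 − a)^2.
The derivative 2a − 2(48 − a) = 4a − 96 vanishes at a = 24; second derivative 4 > 0, a minimum.
The minimum is 2·(24)^2 = 1152.

1152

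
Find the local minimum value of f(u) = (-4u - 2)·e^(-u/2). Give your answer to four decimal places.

-3.7789

f'(u) = (-4)·e^(-u/2) + (-4u - 2)·(-1/2)·e^(-u/2) = (2u - 3)·e^(-u/2). Since e^(-u/2) > 0, the only critical point is u = 3/2.
f''(3/2) has the same sign as 2 > 0, so this is a local minimum.
f(3/2) = (-8)·e^(-3/4) ≈ -3.7789.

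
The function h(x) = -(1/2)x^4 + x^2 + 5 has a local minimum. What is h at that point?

Critical points: h'(x) = -2x^3 + 2x vanishes at x = -1, 0, 1.
Second-derivative test with h''(x) = -6x^2 + 2: h''(-1) = -4 < 0 ⇒ local maximum; h''(0) = 2 > 0 ⇒ local minimum; h''(1) = -4 < 0 ⇒ local maximum.
The local minimum is h(0) = 5.

5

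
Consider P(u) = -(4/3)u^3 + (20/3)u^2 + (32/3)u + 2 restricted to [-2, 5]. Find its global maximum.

P'(u) = -4u^2 + (40/3)u + 32/3, which vanishes at u = -2/3 and u = 4.
Compare values at every candidate in [-2, 5]: P(-2) = 18, P(-2/3) = -142/81, P(4) = 66, P(5) = 166/3.
Hence the absolute maximum is 66 at u = 4.

66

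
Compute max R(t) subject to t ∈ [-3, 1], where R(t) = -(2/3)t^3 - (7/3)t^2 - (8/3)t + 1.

Differentiating, R'(t) = -2t^2 - (14/3)t - 8/3; which vanishes at t = -4/3 and t = -1.
Evaluating at the critical points and endpoints: R(-3) = 6; R(-4/3) = 161/81; R(-1) = 2; R(1) = -14/3.
So the maximum is R(-3) = 6.

6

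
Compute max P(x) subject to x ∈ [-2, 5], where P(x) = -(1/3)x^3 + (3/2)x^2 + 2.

The derivative is -x^2 + 3x, which vanishes at x = 0 and x = 3.
Candidates: P(-2) = 32/3; P(0) = 2; P(3) = 13/2; P(5) = -13/6.
So the maximum is P(-2) = 32/3.

32/3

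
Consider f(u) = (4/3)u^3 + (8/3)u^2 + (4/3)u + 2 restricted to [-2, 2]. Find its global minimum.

Differentiating, f'(u) = 4u^2 + (16/3)u + 4/3; which vanishes at u = -1 and u = -1/3.
Compare values at every candidate in [-2, 2]: f(-2) = -2/3, f(-1) = 2, f(-1/3) = 146/81, f(2) = 26.
The minimum over the interval is -2/3, attained at u = -2.

-2/3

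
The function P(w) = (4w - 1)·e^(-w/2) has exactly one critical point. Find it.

9/4

By the product rule, P'(w) = (-2w + 9/2)·e^(-w/2). Since e^(-w/2) > 0, the only critical point is w = 9/4.
P''(9/4) has the same sign as -2 < 0, so this is a local maximum.
P(9/4) = (8)·e^(-9/8) ≈ 2.5972.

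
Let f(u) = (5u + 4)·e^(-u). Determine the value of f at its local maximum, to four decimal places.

f'(u) = 5·e^(-u) + (5u + 4)·(-1)·e^(-u) = (-5u + 1)·e^(-u). Since e^(-u) > 0, the only critical point is u = 1/5.
f''(1/5) has the same sign as -5 < 0, so this is a local maximum.
f(1/5) = (5)·e^(-1/5) ≈ 4.0937.

4.0937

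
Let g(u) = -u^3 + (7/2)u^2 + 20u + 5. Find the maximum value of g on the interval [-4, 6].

Differentiating, g'(u) = -3u^2 + 7u + 20; which vanishes at u = -5/3 and u = 4.
Evaluating at the critical points and endpoints: g(-4) = 45, g(-5/3) = -755/54, g(4) = 77, g(6) = 35.
Hence the absolute maximum is 77 at u = 4.

77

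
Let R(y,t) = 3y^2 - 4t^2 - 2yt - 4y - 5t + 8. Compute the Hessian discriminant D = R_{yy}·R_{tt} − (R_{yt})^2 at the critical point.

-52

∂R/∂y = 6y - 2t - 4 = 0 and ∂R/∂t = -2y - 8t - 5 = 0, so (y, t) = (11/26, -19/26).
The Hessian has R_{yy} = 6, R_{tt} = -8, R_{yt} = -2, giving D = -52 < 0, so the point is a saddle point.
D = (6)·(-8) − (-2)^2 = -52.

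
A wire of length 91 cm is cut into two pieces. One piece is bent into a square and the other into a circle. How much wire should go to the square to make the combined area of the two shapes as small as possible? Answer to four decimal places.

Let x be the length used for the square. Square side x/4; circle radius (91−x)/(2π).
A(x) = (x/4)² + π·((91−x)/(2π))² = x²/16 + (91−x)²/(4π) for 0 ≤ x ≤ 91. A'(x) = x/8 − (91−x)/(2π) = 0 gives x = 4·91/(π+4) ≈ 50.9690.
A'' = 1/8 + 1/(2π) > 0, so this gives the minimum combined area; x ≈ 50.9690 cm to the square.

50.9690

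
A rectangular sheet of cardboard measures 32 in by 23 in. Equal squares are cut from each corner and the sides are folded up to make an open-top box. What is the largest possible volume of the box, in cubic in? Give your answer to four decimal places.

1449.5364

With cut size x, the volume is V(x) = x(32 − 2x)(23 − 2x) for 0 < x < 11.5.
V'(x) = 12x^2 − 220x + 736. Setting V'(x) = 0 gives x ≈ 4.4028 (the root in (0, 11.5)).
V''(x) = 24x − 220 is negative there, so this is the maximum; V ≈ 1449.5364.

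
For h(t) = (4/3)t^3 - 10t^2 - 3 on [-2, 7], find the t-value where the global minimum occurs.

The derivative is 4t^2 - 20t, which vanishes at t = 0 and t = 5.
Evaluating at the critical points and endpoints: h(-2) = -161/3; h(0) = -3; h(5) = -259/3; h(7) = -107/3.
So the minimum is h(5) = -259/3.

5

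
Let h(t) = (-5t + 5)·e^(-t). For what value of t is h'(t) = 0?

h'(t) = (-5)·e^(-t) + (-5t + 5)·(-1)·e^(-t) = (5t - 10)·e^(-t). Since e^(-t) > 0, the only critical point is t = 2.
h''(2) has the same sign as 5 > 0, so this is a local minimum.
h(2) = (-5)·e^(-2) ≈ -0.6767.

2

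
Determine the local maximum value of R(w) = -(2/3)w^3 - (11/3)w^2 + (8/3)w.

R'(w) = -2w^2 - (22/3)w + 8/3 = 0 at w = -4, 1/3.
Second-derivative test with R''(w) = -4w - 22/3: R''(-4) = 26/3 > 0 ⇒ local minimum; R''(1/3) = -26/3 < 0 ⇒ local maximum.
Thus R has its local maximum at w = 1/3, with value 37/81.

37/81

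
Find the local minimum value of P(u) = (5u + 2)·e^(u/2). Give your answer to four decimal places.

-3.0119

By the product rule, P'(u) = ((5/2)u + 6)·e^(u/2). Since e^(u/2) > 0, the only critical point is u = -12/5.
P''(-12/5) has the same sign as 5/2 > 0, so this is a local minimum.
P(-12/5) = (-10)·e^(-6/5) ≈ -3.0119.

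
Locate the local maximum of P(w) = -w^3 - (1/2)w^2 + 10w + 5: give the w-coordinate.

5/3

P'(w) = -3w^2 - w + 10. Setting P'(w) = 0 gives w ∈ {-2, 5/3}.
P''(w) = -6w - 1. P''(-2) = 11 > 0 ⇒ local minimum; P''(5/3) = -11 < 0 ⇒ local maximum.
The local maximum is P(5/3) = 845/54.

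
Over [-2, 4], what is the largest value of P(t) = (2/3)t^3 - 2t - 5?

89/3

The derivative is 2t^2 - 2, which vanishes at t = -1 and t = 1.
Candidates: P(-2) = -19/3, P(-1) = -11/3, P(1) = -19/3, P(4) = 89/3.
So the maximum is P(4) = 89/3.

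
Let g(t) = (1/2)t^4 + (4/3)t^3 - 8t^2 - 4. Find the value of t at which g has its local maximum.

0

Critical points: g'(t) = 2t^3 + 4t^2 - 16t vanishes at t = -4, 0, 2.
g''(t) = 6t^2 + 8t - 16. g''(-4) = 48 > 0 ⇒ local minimum; g''(0) = -16 < 0 ⇒ local maximum; g''(2) = 24 > 0 ⇒ local minimum.
Thus g has its local maximum at t = 0, with value -4.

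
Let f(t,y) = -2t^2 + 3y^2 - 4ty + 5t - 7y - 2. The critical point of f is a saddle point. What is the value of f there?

∂f/∂t = -4t - 4y + 5 = 0 and ∂f/∂y = -4t + 6y - 7 = 0, so (t, y) = (1/20, 6/5).
The Hessian has f_{tt} = -4, f_{yy} = 6, f_{ty} = -4, giving D = -40 < 0, so the point is a saddle point.
f(1/20, 6/5) = -243/40.

-243/40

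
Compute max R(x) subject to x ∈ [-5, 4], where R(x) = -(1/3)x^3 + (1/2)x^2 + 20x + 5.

R'(x) = -x^2 + x + 20, whose only zero in [-5, 4] is x = -4.
Evaluating at the critical points and endpoints: R(-5) = -245/6; R(-4) = -137/3; R(4) = 215/3.
So the maximum is R(4) = 215/3.

215/3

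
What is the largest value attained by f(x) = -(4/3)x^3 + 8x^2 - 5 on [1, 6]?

113/3

The derivative is -4x^2 + 16x, whose only zero in [1, 6] is x = 4.
Compare values at every candidate in [1, 6]: f(1) = 5/3,  f(4) = 113/3,  f(6) = -5.
Hence the absolute maximum is 113/3 at x = 4.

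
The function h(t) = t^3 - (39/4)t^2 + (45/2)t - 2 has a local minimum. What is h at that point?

h'(t) = 3t^2 - (39/2)t + 45/2 = 0 at t = 3/2, 5.
Since h''(t) = 6t - 39/2, we get h''(3/2) = -21/2 < 0 ⇒ local maximum; h''(5) = 21/2 > 0 ⇒ local minimum.
Thus h has its local minimum at t = 5, with value -33/4.

-33/4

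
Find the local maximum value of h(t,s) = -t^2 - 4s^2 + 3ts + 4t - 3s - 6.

-5/7

∂h/∂t = -2t + 3s + 4 = 0 and ∂h/∂s = 3t - 8s - 3 = 0, so (t, s) = (23/7, 6/7).
The Hessian has h_{tt} = -2, h_{ss} = -8, h_{ts} = 3, giving D = 7 > 0 with h_{tt} < 0, so the point is a local maximum.
h(23/7, 6/7) = -5/7.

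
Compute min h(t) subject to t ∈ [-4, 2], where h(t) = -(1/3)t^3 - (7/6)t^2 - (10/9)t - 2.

-104/9

Differentiating, h'(t) = -t^2 - (7/3)t - 10/9; which vanishes at t = -5/3 and t = -2/3.
Candidates: h(-4) = 46/9, h(-5/3) = -299/162, h(-2/3) = -136/81, h(2) = -104/9.
The minimum over the interval is -104/9, attained at t = 2.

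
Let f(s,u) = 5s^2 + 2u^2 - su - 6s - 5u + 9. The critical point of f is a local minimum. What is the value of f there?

124/39

∂f/∂s = 10s - u - 6 = 0 and ∂f/∂u = -s + 4u - 5 = 0, so (s, u) = (29/39, 56/39).
The Hessian has f_{ss} = 10, f_{uu} = 4, f_{su} = -1, giving D = 39 > 0 with f_{ss} > 0, so the point is a local minimum.
f(29/39, 56/39) = 124/39.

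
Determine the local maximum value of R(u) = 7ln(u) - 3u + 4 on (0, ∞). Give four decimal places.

2.9311

R'(u) = 7/u − 3 = 0 gives u = 7/3.
R''(u) = -7/u², which is negative for u > 0, so this is a local maximum.
R(7/3) = 7·ln(7/3) - 7 + 4 ≈ 2.9311.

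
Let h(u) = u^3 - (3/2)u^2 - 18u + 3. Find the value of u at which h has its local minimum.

h'(u) = 3u^2 - 3u - 18 = 0 at u = -2, 3.
h''(u) = 6u - 3. h''(-2) = -15 < 0 ⇒ local maximum; h''(3) = 15 > 0 ⇒ local minimum.
So the local minimum value is h(3) = -75/2.

3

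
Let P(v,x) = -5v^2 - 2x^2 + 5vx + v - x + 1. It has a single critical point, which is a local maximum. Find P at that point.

17/15

∂P/∂v = -10v + 5x + 1 = 0 and ∂P/∂x = 5v - 4x - 1 = 0, so (v, x) = (-1/15, -1/3).
The Hessian has P_{vv} = -10, P_{xx} = -4, P_{vx} = 5, giving D = 15 > 0 with P_{vv} < 0, so the point is a local maximum.
P(-1/15, -1/3) = 17/15.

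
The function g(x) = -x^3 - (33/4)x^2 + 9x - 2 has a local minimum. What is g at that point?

g'(x) = -3x^2 - (33/2)x + 9. Setting g'(x) = 0 gives x ∈ {-6, 1/2}.
g''(x) = -6x - 33/2. g''(-6) = 39/2 > 0 ⇒ local minimum; g''(1/2) = -39/2 < 0 ⇒ local maximum.
So the local minimum value is g(-6) = -137.

-137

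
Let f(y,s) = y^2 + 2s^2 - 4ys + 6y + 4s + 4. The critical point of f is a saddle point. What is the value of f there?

∂f/∂y = 2y - 4s + 6 = 0 and ∂f/∂s = -4y + 4s + 4 = 0, so (y, s) = (5, 4).
The Hessian has f_{yy} = 2, f_{ss} = 4, f_{ys} = -4, giving D = -8 < 0, so the point is a saddle point.
f(5, 4) = 27.

27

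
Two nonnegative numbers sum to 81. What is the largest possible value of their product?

With x + y = 81, the product is P(x) = x(81 − x).
P'(x) = 81 − 2x = 0 gives x = 81/2; P'' = −2 < 0, so this is the maximum.
P = 81/2·81/2 = 6561/4.

6561/4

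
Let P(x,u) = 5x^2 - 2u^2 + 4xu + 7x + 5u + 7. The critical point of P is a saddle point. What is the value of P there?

279/56

∂P/∂x = 10x + 4u + 7 = 0 and ∂P/∂u = 4x - 4u + 5 = 0, so (x, u) = (-6/7, 11/28).
The Hessian has P_{xx} = 10, P_{uu} = -4, P_{xu} = 4, giving D = -56 < 0, so the point is a saddle point.
P(-6/7, 11/28) = 279/56.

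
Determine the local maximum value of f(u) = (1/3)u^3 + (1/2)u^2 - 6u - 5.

17/2

Critical points: f'(u) = u^2 + u - 6 vanishes at u = -3, 2.
Since f''(u) = 2u + 1, we get f''(-3) = -5 < 0 ⇒ local maximum; f''(2) = 5 > 0 ⇒ local minimum.
The local maximum is f(-3) = 17/2.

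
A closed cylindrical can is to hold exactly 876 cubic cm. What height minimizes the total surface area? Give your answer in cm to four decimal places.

With radius r and height h, πr²h = 876 so h = 876/(πr²), and S(r) = 2πr² + 2πrh = 2πr² + 2·876/r.
S'(r) = 4πr − 2·876/r² = 0 ⇒ r³ = 876/(2π), so r ≈ 5.1853 and h = 2r ≈ 10.3706.
S''(r) = 4π + 4·876/r³ > 0, so this is the minimum; S ≈ 506.8163.

10.3706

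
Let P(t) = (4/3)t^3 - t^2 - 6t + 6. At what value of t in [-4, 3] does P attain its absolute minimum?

-4

P'(t) = 4t^2 - 2t - 6, which vanishes at t = -1 and t = 3/2.
Compare values at every candidate in [-4, 3]: P(-4) = -214/3; P(-1) = 29/3; P(3/2) = -3/4; P(3) = 15.
So the minimum is P(-4) = -214/3.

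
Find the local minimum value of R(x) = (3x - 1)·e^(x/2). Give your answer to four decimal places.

-2.6076

Differentiating with the product rule gives R'(x) = ((3/2)x + 5/2)·e^(x/2). Since e^(x/2) > 0, the only critical point is x = -5/3.
R''(-5/3) has the same sign as 3/2 > 0, so this is a local minimum.
R(-5/3) = (-6)·e^(-5/6) ≈ -2.6076.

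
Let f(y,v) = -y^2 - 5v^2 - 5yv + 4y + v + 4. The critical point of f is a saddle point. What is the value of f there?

-41/5

∂f/∂y = -2y - 5v + 4 = 0 and ∂f/∂v = -5y - 10v + 1 = 0, so (y, v) = (-7, 18/5).
The Hessian has f_{yy} = -2, f_{vv} = -10, f_{yv} = -5, giving D = -5 < 0, so the point is a saddle point.
f(-7, 18/5) = -41/5.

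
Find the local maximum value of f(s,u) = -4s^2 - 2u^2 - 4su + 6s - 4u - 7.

15/2

∂f/∂s = -8s - 4u + 6 = 0 and ∂f/∂u = -4s - 4u - 4 = 0, so (s, u) = (5/2, -7/2).
The Hessian has f_{ss} = -8, f_{uu} = -4, f_{su} = -4, giving D = 16 > 0 with f_{ss} < 0, so the point is a local maximum.
f(5/2, -7/2) = 15/2.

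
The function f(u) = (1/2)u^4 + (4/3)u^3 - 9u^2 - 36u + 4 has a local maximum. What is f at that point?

112/3

f'(u) = 2u^3 + 4u^2 - 18u - 36 = 0 at u = -3, -2, 3.
Since f''(u) = 6u^2 + 8u - 18, we get f''(-3) = 12 > 0 ⇒ local minimum; f''(-2) = -10 < 0 ⇒ local maximum; f''(3) = 60 > 0 ⇒ local minimum.
The local maximum is f(-2) = 112/3.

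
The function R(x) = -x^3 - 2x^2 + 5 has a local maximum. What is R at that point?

5

R'(x) = -3x^2 - 4x. Setting R'(x) = 0 gives x ∈ {-4/3, 0}.
Second-derivative test with R''(x) = -6x - 4: R''(-4/3) = 4 > 0 ⇒ local minimum; R''(0) = -4 < 0 ⇒ local maximum.
The local maximum is R(0) = 5.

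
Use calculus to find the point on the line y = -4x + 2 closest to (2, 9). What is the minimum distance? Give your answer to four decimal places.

3.6380

Minimize D(x)^2 = (x - 2)^2 + (-4x - 7)^2.
d/dx[D^2] = 2(x - 2) + 2·(-4)·(-4x - 7) = 0 ⇒ x = -26/17.
Then y = 138/17 and the distance is √(225/17) ≈ 3.6380.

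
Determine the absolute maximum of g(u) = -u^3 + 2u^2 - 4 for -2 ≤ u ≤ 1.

12

Differentiating, g'(u) = -3u^2 + 4u; whose only zero in [-2, 1] is u = 0.
Candidates: g(-2) = 12,  g(0) = -4,  g(1) = -3.
So the maximum is g(-2) = 12.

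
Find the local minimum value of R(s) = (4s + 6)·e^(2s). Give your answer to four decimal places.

Differentiating with the product rule gives R'(s) = (8s + 16)·e^(2s). Since e^(2s) > 0, the only critical point is s = -2.
R''(-2) has the same sign as 8 > 0, so this is a local minimum.
R(-2) = (-2)·e^(-4) ≈ -0.0366.

-0.0366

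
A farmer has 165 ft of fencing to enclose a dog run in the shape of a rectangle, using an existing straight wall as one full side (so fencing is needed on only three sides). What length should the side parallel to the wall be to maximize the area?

165/2

Let the sides perpendicular to the wall have length x and the parallel side y, so 2x + y = 165 and the area is A = xy = x(165 − 2x).
A'(x) = 165 − 4x = 0 gives x = 165/4, and A''(x) = −4 < 0 confirms a maximum.
Then y = 165 − 2·165/4 = 165/2 and A = 27225/8.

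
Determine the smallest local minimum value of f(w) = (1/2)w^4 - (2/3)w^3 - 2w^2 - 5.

f'(w) = 2w^3 - 2w^2 - 4w = 0 at w = -1, 0, 2.
Since f''(w) = 6w^2 - 4w - 4, we get f''(-1) = 6 > 0 ⇒ local minimum; f''(0) = -4 < 0 ⇒ local maximum; f''(2) = 12 > 0 ⇒ local minimum.
So the smallest local minimum value is f(2) = -31/3.

-31/3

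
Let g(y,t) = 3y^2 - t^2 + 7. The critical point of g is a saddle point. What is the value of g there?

∂g/∂y = 6y = 0 and ∂g/∂t = -2t = 0, so (y, t) = (0, 0).
The Hessian has g_{yy} = 6, g_{tt} = -2, g_{yt} = 0, giving D = -12 < 0, so the point is a saddle point.
g(0, 0) = 7.

7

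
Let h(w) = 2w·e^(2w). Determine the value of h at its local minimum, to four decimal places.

-0.3679

By the product rule, h'(w) = (4w + 2)·e^(2w). Since e^(2w) > 0, the only critical point is w = -1/2.
h''(-1/2) has the same sign as 4 > 0, so this is a local minimum.
h(-1/2) = (-1)·e^(-1) ≈ -0.3679.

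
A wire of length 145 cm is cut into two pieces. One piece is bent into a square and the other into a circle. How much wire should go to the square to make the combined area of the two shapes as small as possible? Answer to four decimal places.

81.2144

Let x be the length used for the square. Square side x/4; circle radius (145−x)/(2π).
A(x) = (x/4)² + π·((145−x)/(2π))² = x²/16 + (145−x)²/(4π) for 0 ≤ x ≤ 145. A'(x) = x/8 − (145−x)/(2π) = 0 gives x = 4·145/(π+4) ≈ 81.2144.
A'' = 1/8 + 1/(2π) > 0, so this gives the minimum combined area; x ≈ 81.2144 cm to the square.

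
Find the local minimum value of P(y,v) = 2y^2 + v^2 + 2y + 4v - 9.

-27/2

∂P/∂y = 4y + 2 = 0 and ∂P/∂v = 2v + 4 = 0, so (y, v) = (-1/2, -2).
The Hessian has P_{yy} = 4, P_{vv} = 2, P_{yv} = 0, giving D = 8 > 0 with P_{yy} > 0, so the point is a local minimum.
P(-1/2, -2) = -27/2.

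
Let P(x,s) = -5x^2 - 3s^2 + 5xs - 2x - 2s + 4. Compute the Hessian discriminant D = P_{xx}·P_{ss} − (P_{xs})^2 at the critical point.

35

∂P/∂x = -10x + 5s - 2 = 0 and ∂P/∂s = 5x - 6s - 2 = 0, so (x, s) = (-22/35, -6/7).
The Hessian has P_{xx} = -10, P_{ss} = -6, P_{xs} = 5, giving D = 35 > 0 with P_{xx} < 0, so the point is a local maximum.
D = (-10)·(-6) − (5)^2 = 35.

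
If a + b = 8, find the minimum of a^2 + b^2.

With a + b = 8, a^2 + b^2 = a^2 + (8 − a)^2.
The derivative 2a − 2(8 − a) = 4a − 16 vanishes at a = 4; second derivative 4 > 0, a minimum.
The minimum is 2·(4)^2 = 32.

32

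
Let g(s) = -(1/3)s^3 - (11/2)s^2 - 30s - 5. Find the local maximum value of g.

g'(s) = -s^2 - 11s - 30 = 0 at s = -6, -5.
Since g''(s) = -2s - 11, we get g''(-6) = 1 > 0 ⇒ local minimum; g''(-5) = -1 < 0 ⇒ local maximum.
So the local maximum value is g(-5) = 295/6.

295/6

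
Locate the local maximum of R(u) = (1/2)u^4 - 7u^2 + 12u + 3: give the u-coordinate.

R'(u) = 2u^3 - 14u + 12. Setting R'(u) = 0 gives u ∈ {-3, 1, 2}.
R''(u) = 6u^2 - 14. R''(-3) = 40 > 0 ⇒ local minimum; R''(1) = -8 < 0 ⇒ local maximum; R''(2) = 10 > 0 ⇒ local minimum.
So the local maximum value is R(1) = 17/2.

1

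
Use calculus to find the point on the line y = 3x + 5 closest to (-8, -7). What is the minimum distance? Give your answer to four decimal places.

Minimize D(x)^2 = (x + 8)^2 + (3x + 12)^2.
d/dx[D^2] = 2(x + 8) + 2·3·(3x + 12) = 0 ⇒ x = -22/5.
Then y = -41/5 and the distance is √(72/5) ≈ 3.7947.

3.7947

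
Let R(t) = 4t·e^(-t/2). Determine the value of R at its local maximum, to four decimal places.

2.9430

R'(t) = 4·e^(-t/2) + (4t)·(-1/2)·e^(-t/2) = (-2t + 4)·e^(-t/2). Since e^(-t/2) > 0, the only critical point is t = 2.
R''(2) has the same sign as -2 < 0, so this is a local maximum.
R(2) = (8)·e^(-1) ≈ 2.9430.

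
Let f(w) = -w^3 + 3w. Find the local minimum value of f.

f'(w) = -3w^2 + 3 = 0 at w = -1, 1.
Since f''(w) = -6w, we get f''(-1) = 6 > 0 ⇒ local minimum; f''(1) = -6 < 0 ⇒ local maximum.
So the local minimum value is f(-1) = -2.

-2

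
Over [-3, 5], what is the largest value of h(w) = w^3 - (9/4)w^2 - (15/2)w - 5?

The derivative is 3w^2 - (9/2)w - 15/2, which vanishes at w = -1 and w = 5/2.
Compare values at every candidate in [-3, 5]: h(-3) = -119/4, h(-1) = -3/4, h(5/2) = -355/16, h(5) = 105/4.
So the maximum is h(5) = 105/4.

105/4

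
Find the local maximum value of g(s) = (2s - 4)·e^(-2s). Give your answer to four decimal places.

0.0067

By the product rule, g'(s) = (-4s + 10)·e^(-2s). Since e^(-2s) > 0, the only critical point is s = 5/2.
g''(5/2) has the same sign as -4 < 0, so this is a local maximum.
g(5/2) = (1)·e^(-5) ≈ 0.0067.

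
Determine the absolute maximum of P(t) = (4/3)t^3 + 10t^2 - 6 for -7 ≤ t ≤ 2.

The derivative is 4t^2 + 20t, which vanishes at t = -5 and t = 0.
Compare values at every candidate in [-7, 2]: P(-7) = 80/3, P(-5) = 232/3, P(0) = -6, P(2) = 134/3.
So the maximum is P(-5) = 232/3.

232/3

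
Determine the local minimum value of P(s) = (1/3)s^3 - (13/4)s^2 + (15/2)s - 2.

P'(s) = s^2 - (13/2)s + 15/2 = 0 at s = 3/2, 5.
Since P''(s) = 2s - 13/2, we get P''(3/2) = -7/2 < 0 ⇒ local maximum; P''(5) = 7/2 > 0 ⇒ local minimum.
So the local minimum value is P(5) = -49/12.

-49/12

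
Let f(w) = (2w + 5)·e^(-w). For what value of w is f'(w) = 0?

f'(w) = 2·e^(-w) + (2w + 5)·(-1)·e^(-w) = (-2w - 3)·e^(-w). Since e^(-w) > 0, the only critical point is w = -3/2.
f''(-3/2) has the same sign as -2 < 0, so this is a local maximum.
f(-3/2) = (2)·e^(3/2) ≈ 8.9634.

-3/2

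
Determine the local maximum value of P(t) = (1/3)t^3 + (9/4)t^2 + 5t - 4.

-367/48

P'(t) = t^2 + (9/2)t + 5. Setting P'(t) = 0 gives t ∈ {-5/2, -2}.
Since P''(t) = 2t + 9/2, we get P''(-5/2) = -1/2 < 0 ⇒ local maximum; P''(-2) = 1/2 > 0 ⇒ local minimum.
The local maximum is P(-5/2) = -367/48.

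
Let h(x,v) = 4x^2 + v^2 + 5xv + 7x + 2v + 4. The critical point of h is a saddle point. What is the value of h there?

∂h/∂x = 8x + 5v + 7 = 0 and ∂h/∂v = 5x + 2v + 2 = 0, so (x, v) = (4/9, -19/9).
The Hessian has h_{xx} = 8, h_{vv} = 2, h_{xv} = 5, giving D = -9 < 0, so the point is a saddle point.
h(4/9, -19/9) = 31/9.

31/9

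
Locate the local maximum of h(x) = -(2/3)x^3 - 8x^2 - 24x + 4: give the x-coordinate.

-2

h'(x) = -2x^2 - 16x - 24. Setting h'(x) = 0 gives x ∈ {-6, -2}.
Second-derivative test with h''(x) = -4x - 16: h''(-6) = 8 > 0 ⇒ local minimum; h''(-2) = -8 < 0 ⇒ local maximum.
Thus h has its local maximum at x = -2, with value 76/3.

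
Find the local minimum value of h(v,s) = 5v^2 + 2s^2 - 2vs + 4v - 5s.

∂h/∂v = 10v - 2s + 4 = 0 and ∂h/∂s = -2v + 4s - 5 = 0, so (v, s) = (-1/6, 7/6).
The Hessian has h_{vv} = 10, h_{ss} = 4, h_{vs} = -2, giving D = 36 > 0 with h_{vv} > 0, so the point is a local minimum.
h(-1/6, 7/6) = -13/4.

-13/4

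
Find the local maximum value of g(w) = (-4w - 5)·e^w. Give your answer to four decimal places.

g'(w) = (-4)·e^w + (-4w - 5)·1·e^w = (-4w - 9)·e^w. Since e^w > 0, the only critical point is w = -9/4.
g''(-9/4) has the same sign as -4 < 0, so this is a local maximum.
g(-9/4) = (4)·e^(-9/4) ≈ 0.4216.

0.4216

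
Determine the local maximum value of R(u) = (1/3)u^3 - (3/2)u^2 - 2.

Critical points: R'(u) = u^2 - 3u vanishes at u = 0, 3.
Second-derivative test with R''(u) = 2u - 3: R''(0) = -3 < 0 ⇒ local maximum; R''(3) = 3 > 0 ⇒ local minimum.
Thus R has its local maximum at u = 0, with value -2.

-2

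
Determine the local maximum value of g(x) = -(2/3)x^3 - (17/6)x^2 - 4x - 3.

-91/81

g'(x) = -2x^2 - (17/3)x - 4 = 0 at x = -3/2, -4/3.
g''(x) = -4x - 17/3. g''(-3/2) = 1/3 > 0 ⇒ local minimum; g''(-4/3) = -1/3 < 0 ⇒ local maximum.
Thus g has its local maximum at x = -4/3, with value -91/81.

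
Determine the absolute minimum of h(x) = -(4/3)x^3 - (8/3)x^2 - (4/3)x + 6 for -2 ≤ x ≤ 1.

Differentiating, h'(x) = -4x^2 - (16/3)x - 4/3; which vanishes at x = -1 and x = -1/3.
Candidates: h(-2) = 26/3,  h(-1) = 6,  h(-1/3) = 502/81,  h(1) = 2/3.
So the minimum is h(1) = 2/3.

2/3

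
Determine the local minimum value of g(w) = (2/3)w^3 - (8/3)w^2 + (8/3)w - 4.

-4

g'(w) = 2w^2 - (16/3)w + 8/3 = 0 at w = 2/3, 2.
Second-derivative test with g''(w) = 4w - 16/3: g''(2/3) = -8/3 < 0 ⇒ local maximum; g''(2) = 8/3 > 0 ⇒ local minimum.
So the local minimum value is g(2) = -4.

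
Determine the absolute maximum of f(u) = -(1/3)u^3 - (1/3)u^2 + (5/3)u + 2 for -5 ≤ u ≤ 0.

27

The derivative is -u^2 - (2/3)u + 5/3, whose only zero in [-5, 0] is u = -5/3.
Evaluating at the critical points and endpoints: f(-5) = 27; f(-5/3) = -13/81; f(0) = 2.
Hence the absolute maximum is 27 at u = -5.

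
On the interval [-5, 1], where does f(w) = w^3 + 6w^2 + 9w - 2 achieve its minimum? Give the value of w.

Differentiating, f'(w) = 3w^2 + 12w + 9; which vanishes at w = -3 and w = -1.
Evaluating at the critical points and endpoints: f(-5) = -22; f(-3) = -2; f(-1) = -6; f(1) = 14.
The minimum over the interval is -22, attained at w = -5.

-5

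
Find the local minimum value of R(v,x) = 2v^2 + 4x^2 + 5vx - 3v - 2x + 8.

6

∂R/∂v = 4v + 5x - 3 = 0 and ∂R/∂x = 5v + 8x - 2 = 0, so (v, x) = (2, -1).
The Hessian has R_{vv} = 4, R_{xx} = 8, R_{vx} = 5, giving D = 7 > 0 with R_{vv} > 0, so the point is a local minimum.
R(2, -1) = 6.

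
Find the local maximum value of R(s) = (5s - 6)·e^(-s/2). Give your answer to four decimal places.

R'(s) = 5·e^(-s/2) + (5s - 6)·(-1/2)·e^(-s/2) = (-(5/2)s + 8)·e^(-s/2). Since e^(-s/2) > 0, the only critical point is s = 16/5.
R''(16/5) has the same sign as -5/2 < 0, so this is a local maximum.
R(16/5) = (10)·e^(-8/5) ≈ 2.0190.

2.0190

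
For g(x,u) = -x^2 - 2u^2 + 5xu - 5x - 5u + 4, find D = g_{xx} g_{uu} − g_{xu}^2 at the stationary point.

∂g/∂x = -2x + 5u - 5 = 0 and ∂g/∂u = 5x - 4u - 5 = 0, so (x, u) = (45/17, 35/17).
The Hessian has g_{xx} = -2, g_{uu} = -4, g_{xu} = 5, giving D = -17 < 0, so the point is a saddle point.
D = (-2)·(-4) − (5)^2 = -17.

-17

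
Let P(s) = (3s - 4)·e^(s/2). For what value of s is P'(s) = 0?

-2/3

By the product rule, P'(s) = ((3/2)s + 1)·e^(s/2). Since e^(s/2) > 0, the only critical point is s = -2/3.
P''(-2/3) has the same sign as 3/2 > 0, so this is a local minimum.
P(-2/3) = (-6)·e^(-1/3) ≈ -4.2992.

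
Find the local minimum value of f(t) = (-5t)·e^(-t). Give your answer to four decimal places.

-1.8394

f'(t) = (-5)·e^(-t) + (-5t)·(-1)·e^(-t) = (5t - 5)·e^(-t). Since e^(-t) > 0, the only critical point is t = 1.
f''(1) has the same sign as 5 > 0, so this is a local minimum.
f(1) = (-5)·e^(-1) ≈ -1.8394.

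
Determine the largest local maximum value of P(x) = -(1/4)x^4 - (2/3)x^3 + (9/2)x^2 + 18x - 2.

P'(x) = -x^3 - 2x^2 + 9x + 18. Setting P'(x) = 0 gives x ∈ {-3, -2, 3}.
P''(x) = -3x^2 - 4x + 9. P''(-3) = -6 < 0 ⇒ local maximum; P''(-2) = 5 > 0 ⇒ local minimum; P''(3) = -30 < 0 ⇒ local maximum.
So the largest local maximum value is P(3) = 217/4.

217/4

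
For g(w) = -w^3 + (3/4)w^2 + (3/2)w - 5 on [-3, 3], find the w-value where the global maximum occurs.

-3

Differentiating, g'(w) = -3w^2 + (3/2)w + 3/2; which vanishes at w = -1/2 and w = 1.
Evaluating at the critical points and endpoints: g(-3) = 97/4, g(-1/2) = -87/16, g(1) = -15/4, g(3) = -83/4.
So the maximum is g(-3) = 97/4.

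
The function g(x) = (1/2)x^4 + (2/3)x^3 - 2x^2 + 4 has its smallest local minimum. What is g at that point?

-4/3

Critical points: g'(x) = 2x^3 + 2x^2 - 4x vanishes at x = -2, 0, 1.
Second-derivative test with g''(x) = 6x^2 + 4x - 4: g''(-2) = 12 > 0 ⇒ local minimum; g''(0) = -4 < 0 ⇒ local maximum; g''(1) = 6 > 0 ⇒ local minimum.
So the smallest local minimum value is g(-2) = -4/3.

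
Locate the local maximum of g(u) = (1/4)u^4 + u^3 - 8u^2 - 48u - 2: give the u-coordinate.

Critical points: g'(u) = u^3 + 3u^2 - 16u - 48 vanishes at u = -4, -3, 4.
g''(u) = 3u^2 + 6u - 16. g''(-4) = 8 > 0 ⇒ local minimum; g''(-3) = -7 < 0 ⇒ local maximum; g''(4) = 56 > 0 ⇒ local minimum.
Thus g has its local maximum at u = -3, with value 253/4.

-3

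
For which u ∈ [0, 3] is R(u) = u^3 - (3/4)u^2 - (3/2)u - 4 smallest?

1

R'(u) = 3u^2 - (3/2)u - 3/2, whose only zero in [0, 3] is u = 1.
Evaluating at the critical points and endpoints: R(0) = -4, R(1) = -21/4, R(3) = 47/4.
So the minimum is R(1) = -21/4.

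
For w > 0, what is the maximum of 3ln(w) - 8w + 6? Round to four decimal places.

R'(w) = 3/w − 8 = 0 gives w = 3/8.
R''(w) = -3/w², which is negative for w > 0, so this is a local maximum.
R(3/8) = 3·ln(3/8) - 3 + 6 ≈ 0.0575.

0.0575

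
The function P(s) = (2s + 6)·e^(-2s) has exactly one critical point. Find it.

-5/2

P'(s) = 2·e^(-2s) + (2s + 6)·(-2)·e^(-2s) = (-4s - 10)·e^(-2s). Since e^(-2s) > 0, the only critical point is s = -5/2.
P''(-5/2) has the same sign as -4 < 0, so this is a local maximum.
P(-5/2) = (1)·e^(5) ≈ 148.4132.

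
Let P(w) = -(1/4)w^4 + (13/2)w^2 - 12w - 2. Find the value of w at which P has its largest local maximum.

Critical points: P'(w) = -w^3 + 13w - 12 vanishes at w = -4, 1, 3.
Second-derivative test with P''(w) = -3w^2 + 13: P''(-4) = -35 < 0 ⇒ local maximum; P''(1) = 10 > 0 ⇒ local minimum; P''(3) = -14 < 0 ⇒ local maximum.
The largest local maximum is P(-4) = 86.

-4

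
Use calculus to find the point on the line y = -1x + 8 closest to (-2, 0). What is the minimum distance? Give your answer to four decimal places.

Minimize D(x)^2 = (x + 2)^2 + (-x + 8)^2.
d/dx[D^2] = 2(x + 2) + 2·(-1)·(-x + 8) = 0 ⇒ x = 3.
Then y = 5 and the distance is √(50) ≈ 7.0711.

7.0711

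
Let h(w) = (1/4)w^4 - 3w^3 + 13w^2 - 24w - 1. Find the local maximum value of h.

h'(w) = w^3 - 9w^2 + 26w - 24. Setting h'(w) = 0 gives w ∈ {2, 3, 4}.
Since h''(w) = 3w^2 - 18w + 26, we get h''(2) = 2 > 0 ⇒ local minimum; h''(3) = -1 < 0 ⇒ local maximum; h''(4) = 2 > 0 ⇒ local minimum.
Thus h has its local maximum at w = 3, with value -67/4.

-67/4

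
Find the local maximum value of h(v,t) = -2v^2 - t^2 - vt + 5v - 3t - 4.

∂h/∂v = -4v - t + 5 = 0 and ∂h/∂t = -v - 2t - 3 = 0, so (v, t) = (13/7, -17/7).
The Hessian has h_{vv} = -4, h_{tt} = -2, h_{vt} = -1, giving D = 7 > 0 with h_{vv} < 0, so the point is a local maximum.
h(13/7, -17/7) = 30/7.

30/7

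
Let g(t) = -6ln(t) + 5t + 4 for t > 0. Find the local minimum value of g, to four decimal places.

8.9061

g'(t) = -6/t + 5 = 0 gives t = 6/5.
g''(t) = 6/t², which is positive for t > 0, so this is a local minimum.
g(6/5) = -6·ln(6/5) + 6 + 4 ≈ 8.9061.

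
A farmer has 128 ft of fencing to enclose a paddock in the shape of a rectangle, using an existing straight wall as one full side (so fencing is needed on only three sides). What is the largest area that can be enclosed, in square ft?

Let the sides perpendicular to the wall have length x and the parallel side y, so 2x + y = 128 and the area is A = xy = x(128 − 2x).
A'(x) = 128 − 4x = 0 gives x = 32, and A''(x) = −4 < 0 confirms a maximum.
Then y = 128 − 2·32 = 64 and A = 2048.

2048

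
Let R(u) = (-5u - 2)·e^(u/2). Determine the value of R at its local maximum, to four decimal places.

3.0119

By the product rule, R'(u) = (-(5/2)u - 6)·e^(u/2). Since e^(u/2) > 0, the only critical point is u = -12/5.
R''(-12/5) has the same sign as -5/2 < 0, so this is a local maximum.
R(-12/5) = (10)·e^(-6/5) ≈ 3.0119.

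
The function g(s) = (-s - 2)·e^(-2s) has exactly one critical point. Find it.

g'(s) = (-1)·e^(-2s) + (-s - 2)·(-2)·e^(-2s) = (2s + 3)·e^(-2s). Since e^(-2s) > 0, the only critical point is s = -3/2.
g''(-3/2) has the same sign as 2 > 0, so this is a local minimum.
g(-3/2) = (-1/2)·e^(3) ≈ -10.0428.

-3/2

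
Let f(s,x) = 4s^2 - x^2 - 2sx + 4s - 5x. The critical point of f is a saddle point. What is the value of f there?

11/5

∂f/∂s = 8s - 2x + 4 = 0 and ∂f/∂x = -2s - 2x - 5 = 0, so (s, x) = (-9/10, -8/5).
The Hessian has f_{ss} = 8, f_{xx} = -2, f_{sx} = -2, giving D = -20 < 0, so the point is a saddle point.
f(-9/10, -8/5) = 11/5.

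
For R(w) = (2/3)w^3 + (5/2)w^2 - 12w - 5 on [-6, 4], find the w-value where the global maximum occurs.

-4

The derivative is 2w^2 + 5w - 12, which vanishes at w = -4 and w = 3/2.
Candidates: R(-6) = 13, R(-4) = 121/3, R(3/2) = -121/8, R(4) = 89/3.
Hence the absolute maximum is 121/3 at w = -4.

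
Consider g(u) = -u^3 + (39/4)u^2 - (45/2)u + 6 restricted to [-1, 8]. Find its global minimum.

-62

Differentiating, g'(u) = -3u^2 + (39/2)u - 45/2; which vanishes at u = 3/2 and u = 5.
Compare values at every candidate in [-1, 8]: g(-1) = 157/4; g(3/2) = -147/16; g(5) = 49/4; g(8) = -62.
Hence the absolute minimum is -62 at u = 8.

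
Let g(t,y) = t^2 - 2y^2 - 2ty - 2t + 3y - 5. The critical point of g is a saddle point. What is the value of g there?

-71/12

∂g/∂t = 2t - 2y - 2 = 0 and ∂g/∂y = -2t - 4y + 3 = 0, so (t, y) = (7/6, 1/6).
The Hessian has g_{tt} = 2, g_{yy} = -4, g_{ty} = -2, giving D = -12 < 0, so the point is a saddle point.
g(7/6, 1/6) = -71/12.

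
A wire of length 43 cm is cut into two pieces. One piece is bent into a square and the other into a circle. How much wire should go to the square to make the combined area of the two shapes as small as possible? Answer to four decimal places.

24.0843

Let x be the length used for the square. Square side x/4; circle radius (43−x)/(2π).
A(x) = (x/4)² + π·((43−x)/(2π))² = x²/16 + (43−x)²/(4π) for 0 ≤ x ≤ 43. A'(x) = x/8 − (43−x)/(2π) = 0 gives x = 4·43/(π+4) ≈ 24.0843.
A'' = 1/8 + 1/(2π) > 0, so this gives the minimum combined area; x ≈ 24.0843 cm to the square.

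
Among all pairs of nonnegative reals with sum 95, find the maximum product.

With x + y = 95, the product is P(x) = x(95 − x).
P'(x) = 95 − 2x = 0 gives x = 95/2; P'' = −2 < 0, so this is the maximum.
P = 95/2·95/2 = 9025/4.

9025/4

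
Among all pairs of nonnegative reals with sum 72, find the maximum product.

1296

With x + y = 72, the product is P(x) = x(72 − x).
P'(x) = 72 − 2x = 0 gives x = 36; P'' = −2 < 0, so this is the maximum.
P = 36·36 = 1296.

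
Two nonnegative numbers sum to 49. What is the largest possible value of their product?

2401/4

With x + y = 49, the product is P(x) = x(49 − x).
P'(x) = 49 − 2x = 0 gives x = 49/2; P'' = −2 < 0, so this is the maximum.
P = 49/2·49/2 = 2401/4.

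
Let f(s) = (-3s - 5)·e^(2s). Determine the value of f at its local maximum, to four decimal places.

Differentiating with the product rule gives f'(s) = (-6s - 13)·e^(2s). Since e^(2s) > 0, the only critical point is s = -13/6.
f''(-13/6) has the same sign as -6 < 0, so this is a local maximum.
f(-13/6) = (3/2)·e^(-13/3) ≈ 0.0197.

0.0197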